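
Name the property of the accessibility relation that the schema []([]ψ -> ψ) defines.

Shift-reflexivity

Suppose □(□ψ→ψ) is valid. Take Rxy and set V(ψ)={w : Ryw}. Then at y, □ψ holds; since □(□ψ→ψ) at x, □ψ→ψ at y, so ψ at y, i.e. Ryy.
Conversely, any frame satisfying forall x forall y (Rxy -> Ryy) validates the schema.
So the correspondent is shift-reflexivity.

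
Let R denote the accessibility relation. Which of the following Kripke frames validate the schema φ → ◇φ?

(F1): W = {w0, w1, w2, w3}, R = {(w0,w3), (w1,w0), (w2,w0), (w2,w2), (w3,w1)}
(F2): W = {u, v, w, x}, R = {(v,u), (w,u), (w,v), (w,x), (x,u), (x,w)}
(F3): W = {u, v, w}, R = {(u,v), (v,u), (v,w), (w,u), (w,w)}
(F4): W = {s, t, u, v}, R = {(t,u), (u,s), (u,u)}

Frame correspondent (Sahlqvist): ∀x Rxx — i.e. reflexivity.
(F1): fails — world w0 does not see itself.
(F2): fails — world u does not see itself.
(F3): fails — world u does not see itself.
(F4): fails — world s does not see itself.

none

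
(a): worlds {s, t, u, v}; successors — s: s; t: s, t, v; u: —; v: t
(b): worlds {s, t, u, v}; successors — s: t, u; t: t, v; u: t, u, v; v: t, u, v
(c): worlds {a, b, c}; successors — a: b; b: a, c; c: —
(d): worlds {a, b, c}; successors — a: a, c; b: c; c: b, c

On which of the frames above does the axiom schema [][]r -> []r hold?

(a), (b), (d)

Frame correspondent (Sahlqvist): forall x forall y (Rxy -> exists z (Rxz & Rzy)) — i.e. density.
(a): ✓.
(b): ✓.
(c): fails — Rab but no z with Raz and Rzb.
(d): ✓.
Valid on: (a), (b), (d).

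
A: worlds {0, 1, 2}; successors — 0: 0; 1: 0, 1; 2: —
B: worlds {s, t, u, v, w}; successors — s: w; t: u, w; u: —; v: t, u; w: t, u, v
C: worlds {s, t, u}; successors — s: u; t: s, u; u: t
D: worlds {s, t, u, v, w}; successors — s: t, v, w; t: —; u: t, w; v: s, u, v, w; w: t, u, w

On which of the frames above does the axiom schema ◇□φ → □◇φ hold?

The schema corresponds to convergence: ∀x ∀y ∀z (Rxy ∧ Rxz → ∃w (Ryw ∧ Rzw)).
A: satisfies the condition.
B: fails — Rtw and Rtu but w and u have no common successor.
C: fails — Rtu and Rts but u and s have no common successor.
D: fails — Rsv and Rst but v and t have no common successor.

A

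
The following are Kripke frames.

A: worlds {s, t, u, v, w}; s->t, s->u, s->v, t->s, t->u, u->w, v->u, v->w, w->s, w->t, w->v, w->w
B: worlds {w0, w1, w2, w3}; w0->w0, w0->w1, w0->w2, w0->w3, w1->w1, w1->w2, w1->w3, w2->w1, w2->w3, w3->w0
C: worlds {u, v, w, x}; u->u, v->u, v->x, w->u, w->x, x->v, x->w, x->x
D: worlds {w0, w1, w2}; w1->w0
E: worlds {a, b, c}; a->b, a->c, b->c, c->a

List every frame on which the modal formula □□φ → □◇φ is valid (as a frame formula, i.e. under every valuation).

Frame correspondent (Sahlqvist): ∀x ∀z (xRz → ∃w (xR²w ∧ zRw)) — i.e. a generalized confluence (Geach) condition.
A: satisfies the condition.
B: satisfies the condition.
C: satisfies the condition.
D: fails — w1Rw0 but no w with w1R²w and w0Rw.
E: satisfies the condition.

A, B, C, E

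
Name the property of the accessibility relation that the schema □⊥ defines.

Emptiness of R

□⊥ is valid iff no world has any successor (otherwise □⊥ fails at any world with one).
Conversely, any frame satisfying ∀x ∀y ¬Rxy validates the schema.
So the correspondent is emptiness of R.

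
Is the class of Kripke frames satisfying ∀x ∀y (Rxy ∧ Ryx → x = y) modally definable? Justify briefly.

Not modally definable

Any modally definable frame class is closed under surjective bounded morphisms.
The 4-cycle (worlds w0,w1,w2,w3 with w0→w1→w2→w3→w0) is antisymmetric. Sending even-indexed worlds to s and odd-indexed worlds to t is a surjective bounded morphism onto the two-world frame with s↔t, which is not antisymmetric.
So the class is not modally definable.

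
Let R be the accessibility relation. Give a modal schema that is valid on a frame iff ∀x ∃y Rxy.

□s → ◇s

This is seriality; the standard corresponding axiom is D: □s → ◇s.
Suppose □s→◇s is valid. At any x set V(s)=W. Then □s at x, so ◇s at x, so x has a successor.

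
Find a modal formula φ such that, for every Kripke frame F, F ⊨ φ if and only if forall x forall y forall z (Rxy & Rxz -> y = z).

The condition is partial functionality. The CD schema ◇s → □s defines it.
Suppose ◇s→□s is valid. Take Rxy, Rxz and set V(s)={y}. Then ◇s at x, so □s at x, so s at z, i.e. z=y.

◇s → □s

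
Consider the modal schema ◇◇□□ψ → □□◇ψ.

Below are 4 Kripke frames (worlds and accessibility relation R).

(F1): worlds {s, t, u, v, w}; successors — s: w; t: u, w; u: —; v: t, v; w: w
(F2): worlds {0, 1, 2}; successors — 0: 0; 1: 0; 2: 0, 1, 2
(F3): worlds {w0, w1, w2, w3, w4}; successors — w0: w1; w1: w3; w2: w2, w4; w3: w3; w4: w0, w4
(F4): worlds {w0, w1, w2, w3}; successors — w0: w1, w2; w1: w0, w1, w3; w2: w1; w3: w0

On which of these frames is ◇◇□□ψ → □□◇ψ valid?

The schema corresponds to a generalized confluence (Geach) condition: ∀x ∀y ∀z ((xR²y ∧ xR²z) → ∃w (yR²w ∧ zRw)).
(F1): fails — vR²t, vR²u but no w* with tR²w* and uRw*.
(F2): condition met.
(F3): fails — w2R²w0, w2R²w0 but no w with w0R²w and w0Rw.
(F4): fails — w0R²w3, w0R²w3 but no w with w3R²w and w3Rw.

(F2)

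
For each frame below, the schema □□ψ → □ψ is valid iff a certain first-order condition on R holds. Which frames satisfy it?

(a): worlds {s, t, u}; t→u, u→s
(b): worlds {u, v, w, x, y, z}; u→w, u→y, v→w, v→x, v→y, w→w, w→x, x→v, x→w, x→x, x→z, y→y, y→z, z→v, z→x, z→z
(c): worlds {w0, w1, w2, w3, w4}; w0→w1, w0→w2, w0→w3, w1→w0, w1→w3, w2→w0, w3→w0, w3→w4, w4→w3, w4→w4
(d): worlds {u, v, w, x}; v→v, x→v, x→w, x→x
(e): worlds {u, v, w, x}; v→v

(b), (d), (e)

Frame correspondent (Sahlqvist): ∀x ∀y (Rxy → ∃z (Rxz ∧ Rzy)) — i.e. density.
(a): fails — Rus but no z with Ruz and Rzs.
(b): satisfies the condition.
(c): fails — Rw3w0 but no z with Rw3z and Rzw0.
(d): satisfies the condition.
(e): satisfies the condition.
Valid on: (b), (d), (e).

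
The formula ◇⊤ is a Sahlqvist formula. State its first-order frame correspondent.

This schema is equivalent to the D axiom □p → ◇p.
Its frame correspondent is seriality — ∀x ∃y Rxy.

Seriality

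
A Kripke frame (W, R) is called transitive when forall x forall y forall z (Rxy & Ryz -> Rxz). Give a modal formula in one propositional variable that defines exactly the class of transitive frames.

□s → □□s

A defining formula is □s → □□s (the 4 axiom).
Suppose □s→□□s is valid. Take Rxy, Ryz and set V(s)={w : Rxw}. Then □s at x, so □□s at x, so □s at y, so s at z, i.e. Rxz.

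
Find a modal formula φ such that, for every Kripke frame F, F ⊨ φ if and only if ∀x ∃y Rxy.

□ψ → ◇ψ

The condition is seriality. The D schema □ψ → ◇ψ defines it.
Suppose □ψ→◇ψ is valid. At any x set V(ψ)=W. Then □ψ at x, so ◇ψ at x, so x has a successor.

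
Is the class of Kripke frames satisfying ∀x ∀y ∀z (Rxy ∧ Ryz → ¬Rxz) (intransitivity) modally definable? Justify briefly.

Modal frame validity is preserved under surjective bounded morphisms.
The 3-cycle (worlds a,b,c with a→b→c→a) is intransitive. Mapping every world to a single reflexive point • is a surjective bounded morphism; the reflexive point is not intransitive (R••∧R•• but R••).
So the class is not modally definable.

Not modally definable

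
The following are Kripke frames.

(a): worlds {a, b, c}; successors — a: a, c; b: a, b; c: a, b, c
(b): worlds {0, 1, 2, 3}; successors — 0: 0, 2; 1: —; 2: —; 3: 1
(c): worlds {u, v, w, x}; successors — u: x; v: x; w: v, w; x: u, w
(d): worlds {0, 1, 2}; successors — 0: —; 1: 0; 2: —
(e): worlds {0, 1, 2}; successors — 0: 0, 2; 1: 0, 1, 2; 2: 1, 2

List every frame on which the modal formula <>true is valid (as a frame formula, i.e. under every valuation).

(a), (c), (e)

Frame correspondent (Sahlqvist): forall x exists y Rxy — i.e. seriality.
(a): holds.
(b): fails — world 1 has no successor.
(c): holds.
(d): fails — world 0 has no successor.
(e): holds.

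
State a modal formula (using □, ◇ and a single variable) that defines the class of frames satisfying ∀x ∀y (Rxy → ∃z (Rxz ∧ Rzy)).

This is density; the standard corresponding axiom is C4: □□s → □s.

□□s → □s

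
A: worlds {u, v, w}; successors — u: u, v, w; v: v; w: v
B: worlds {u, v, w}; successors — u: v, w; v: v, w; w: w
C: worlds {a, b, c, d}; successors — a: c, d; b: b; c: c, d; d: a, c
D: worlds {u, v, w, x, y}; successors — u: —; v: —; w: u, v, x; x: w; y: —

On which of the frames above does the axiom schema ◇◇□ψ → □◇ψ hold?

The schema corresponds to a generalized confluence (Geach) condition: ∀x ∀y ∀z ((xR²y ∧ xRz) → ∃w (yRw ∧ zRw)).
A: ✓.
B: ✓.
C: ✓.
D: fails — wR²w, wRu but no t with wRt and uRt.

A, B, C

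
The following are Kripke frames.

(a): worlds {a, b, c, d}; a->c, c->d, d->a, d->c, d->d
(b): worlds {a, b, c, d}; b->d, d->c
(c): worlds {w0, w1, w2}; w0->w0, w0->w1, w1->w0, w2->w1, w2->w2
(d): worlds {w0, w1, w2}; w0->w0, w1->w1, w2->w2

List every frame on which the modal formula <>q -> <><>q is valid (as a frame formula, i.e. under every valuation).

This is the axiom for a generalized confluence (Geach) condition; its first-order frame correspondent is forall x forall y (xRy -> exists w (y = w & x R^2 w)).
(a): fails — aRc but no w with c=w and aR²w.
(b): fails — bRd but no w with d=w and bR²w.
(c): condition met.
(d): condition met.
Valid on: (c), (d).

(c), (d)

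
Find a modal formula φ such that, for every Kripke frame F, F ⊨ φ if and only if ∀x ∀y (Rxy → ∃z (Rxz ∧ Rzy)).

□□q → □q

The condition is density. The C4 schema □□q → □q defines it.
Suppose □□q→□q is valid. Take Rxy and set V(q)={w : xR²w}. Then □□q at x, so □q at x, so q at y, i.e. ∃z(Rxz∧Rzy).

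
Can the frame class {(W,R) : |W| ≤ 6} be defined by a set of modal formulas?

No

Any modally definable frame class is closed under disjoint unions.
Any modal formula valid on each of 7 disjoint one-world frames is valid on their disjoint union (validity is preserved under disjoint unions). Each one-world frame has |W|=1≤6, but the union has |W|=7.
So no modal formula (or set of formulas) defines exactly the |W|≤6 frames.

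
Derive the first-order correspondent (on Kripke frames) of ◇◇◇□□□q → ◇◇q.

∀x ∀y (xR³y → ∃w (yR³w ∧ xR²w))

This is a Sahlqvist (Geach-type) schema ◇^3□^3q → □^0◇^2q.
Minimal-valuation argument: fix x; take any y with xR^3y and any z with xR^0z. Set V(q) to the set of worlds R-reachable from y in exactly 3 steps. Then □^3q holds at y, so the antecedent holds at x; validity forces ◇^2q at z, giving a w with zR^2w and yR^3w.
First-order correspondent: ∀x ∀y (xR³y → ∃w (yR³w ∧ xR²w)).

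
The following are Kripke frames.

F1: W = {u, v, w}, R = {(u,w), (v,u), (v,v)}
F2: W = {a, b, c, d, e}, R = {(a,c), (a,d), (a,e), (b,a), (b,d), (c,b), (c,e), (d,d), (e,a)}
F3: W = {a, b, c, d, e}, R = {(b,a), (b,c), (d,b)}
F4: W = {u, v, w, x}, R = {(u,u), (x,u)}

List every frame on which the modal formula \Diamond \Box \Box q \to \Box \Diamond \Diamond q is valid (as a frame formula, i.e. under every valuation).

This is the axiom for a generalized confluence (Geach) condition; its first-order frame correspondent is \forall x \forall y \forall z ((xRy \wedge xRz) \to \exists w (y R^2 w \wedge z R^2 w)).
F1: fails — uRw, uRw but no t with wR²t and wR²t.
F2: condition met.
F3: fails — bRa, bRa but no w with aR²w and aR²w.
F4: condition met.
Valid on: F2, F4.

F2, F4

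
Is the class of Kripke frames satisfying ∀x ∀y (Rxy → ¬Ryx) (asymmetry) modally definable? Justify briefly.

Modal frame validity is preserved under surjective bounded morphisms.
The 3-cycle (worlds s,t,u with s→t→u→s) is asymmetric. Mapping every world to a single reflexive point • is a surjective bounded morphism, and the reflexive point is not asymmetric (R•• but asymmetry requires ¬R••).
Hence asymmetry is not modally definable.

Not definable by any modal formula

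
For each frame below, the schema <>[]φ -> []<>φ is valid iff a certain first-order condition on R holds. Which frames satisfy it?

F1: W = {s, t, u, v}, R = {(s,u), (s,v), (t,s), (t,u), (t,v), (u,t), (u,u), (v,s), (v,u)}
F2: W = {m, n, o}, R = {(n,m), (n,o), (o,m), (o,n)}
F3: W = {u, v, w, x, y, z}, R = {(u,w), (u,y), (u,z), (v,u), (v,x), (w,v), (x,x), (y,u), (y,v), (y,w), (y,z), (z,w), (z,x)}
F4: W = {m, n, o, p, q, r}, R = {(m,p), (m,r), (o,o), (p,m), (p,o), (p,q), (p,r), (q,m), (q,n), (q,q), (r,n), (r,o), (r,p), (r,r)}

F1

The schema corresponds to convergence: forall x forall y forall z (Rxy & Rxz -> exists w (Ryw & Rzw)).
F1: holds.
F2: fails — Rno and Rnm but o and m have no common successor.
F3: fails — Ruz and Ruw but z and w have no common successor.
F4: fails — Rpm and Rpo but m and o have no common successor.
Valid on: F1.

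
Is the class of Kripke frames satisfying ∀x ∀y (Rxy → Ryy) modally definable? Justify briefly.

Definable; □(□p → p) defines it

Yes: it is shift-reflexivity, defined by the T□ schema □(□p → p).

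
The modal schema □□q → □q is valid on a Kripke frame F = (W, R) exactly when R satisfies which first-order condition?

Suppose □□q→□q is valid. Take Rxy and set V(q)={w : xR²w}. Then □□q at x, so □q at x, so q at y, i.e. ∃z(Rxz∧Rzy).

Density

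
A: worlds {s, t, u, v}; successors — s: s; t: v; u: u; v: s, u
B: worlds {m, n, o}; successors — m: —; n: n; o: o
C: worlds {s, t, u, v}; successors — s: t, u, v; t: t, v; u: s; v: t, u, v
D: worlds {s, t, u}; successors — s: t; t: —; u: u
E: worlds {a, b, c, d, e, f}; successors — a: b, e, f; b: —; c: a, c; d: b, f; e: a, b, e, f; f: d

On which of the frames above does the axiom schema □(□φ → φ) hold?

The schema corresponds to shift-reflexivity: ∀x ∀y (Rxy → Ryy).
A: fails — Rtv but not Rvv.
B: holds.
C: fails — Rus but not Rss.
D: fails — Rst but not Rtt.
E: fails — Reb but not Rbb.

B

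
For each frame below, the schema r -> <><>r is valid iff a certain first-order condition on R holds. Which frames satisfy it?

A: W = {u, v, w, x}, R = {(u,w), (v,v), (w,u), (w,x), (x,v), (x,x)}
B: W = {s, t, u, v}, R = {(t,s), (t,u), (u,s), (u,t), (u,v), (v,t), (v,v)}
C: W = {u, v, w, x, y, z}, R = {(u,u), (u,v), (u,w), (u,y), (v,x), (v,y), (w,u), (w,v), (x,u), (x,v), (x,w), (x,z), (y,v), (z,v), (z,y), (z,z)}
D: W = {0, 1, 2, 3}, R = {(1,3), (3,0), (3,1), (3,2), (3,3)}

A, C

Frame correspondent (Sahlqvist): forall x exists w (x = w & x R^2 w) — i.e. a generalized confluence (Geach) condition.
A: satisfies the condition.
B: fails — at s but no w with s=w and sR²w.
C: satisfies the condition.
D: fails — at 0 but no w with 0=w and 0R²w.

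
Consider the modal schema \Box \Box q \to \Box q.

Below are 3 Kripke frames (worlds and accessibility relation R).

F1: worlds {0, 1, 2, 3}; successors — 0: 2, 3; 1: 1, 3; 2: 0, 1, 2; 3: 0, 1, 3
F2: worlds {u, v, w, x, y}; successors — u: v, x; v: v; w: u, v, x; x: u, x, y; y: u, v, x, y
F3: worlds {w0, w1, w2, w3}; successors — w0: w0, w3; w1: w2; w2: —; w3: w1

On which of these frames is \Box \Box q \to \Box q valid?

F1, F2

This is the axiom for density; its first-order frame correspondent is \forall x \forall y (Rxy \to \exists z (Rxz \wedge Rzy)).
F1: condition met.
F2: condition met.
F3: fails — Rw1w2 but no z with Rw1z and Rzw2.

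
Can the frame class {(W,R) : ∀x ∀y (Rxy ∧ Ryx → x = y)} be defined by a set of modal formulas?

No

Modal frame validity is preserved under surjective bounded morphisms.
The 6-cycle (worlds 0,1,2,3,4,5 with 0→1→2→3→4→5→0) is antisymmetric. Sending even-indexed worlds to • and odd-indexed worlds to ∘ is a surjective bounded morphism onto the two-world frame with •↔∘, which is not antisymmetric.
Hence antisymmetry is not modally definable.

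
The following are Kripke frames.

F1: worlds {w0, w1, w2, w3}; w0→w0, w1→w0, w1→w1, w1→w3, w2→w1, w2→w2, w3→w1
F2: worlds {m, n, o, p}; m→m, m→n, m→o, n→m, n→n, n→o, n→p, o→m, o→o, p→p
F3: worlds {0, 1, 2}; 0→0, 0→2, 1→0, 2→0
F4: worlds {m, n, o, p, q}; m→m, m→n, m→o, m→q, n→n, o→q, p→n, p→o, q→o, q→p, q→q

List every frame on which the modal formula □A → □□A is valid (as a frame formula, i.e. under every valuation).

none

This is the axiom for transitivity; its first-order frame correspondent is ∀x ∀y ∀z (Rxy ∧ Ryz → Rxz).
F1: fails — Rw3w1 and Rw1w0 but not Rw3w0.
F2: fails — Rom and Rmn but not Ron.
F3: fails — R10 and R02 but not R12.
F4: fails — Rpo and Roq but not Rpq.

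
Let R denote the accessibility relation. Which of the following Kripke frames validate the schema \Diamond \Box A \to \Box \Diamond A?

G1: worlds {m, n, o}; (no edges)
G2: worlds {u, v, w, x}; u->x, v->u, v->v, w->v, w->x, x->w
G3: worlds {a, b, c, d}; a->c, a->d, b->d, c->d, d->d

G1, G3

The schema corresponds to convergence: \forall x \forall y \forall z (Rxy \wedge Rxz \to \exists w (Ryw \wedge Rzw)).
G1: ✓.
G2: fails — Rvv and Rvu but v and u have no common successor.
G3: ✓.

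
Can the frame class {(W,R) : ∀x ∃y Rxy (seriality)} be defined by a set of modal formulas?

The condition is seriality. A defining modal formula is □p → ◇p.
Suppose □p→◇p is valid. At any x set V(p)=W. Then □p at x, so ◇p at x, so x has a successor.

Yes — defined by □p → ◇p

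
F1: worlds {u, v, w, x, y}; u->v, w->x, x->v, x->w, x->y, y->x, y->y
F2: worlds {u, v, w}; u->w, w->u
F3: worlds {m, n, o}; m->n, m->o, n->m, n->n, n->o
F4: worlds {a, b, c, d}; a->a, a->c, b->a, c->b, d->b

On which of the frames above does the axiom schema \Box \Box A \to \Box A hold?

F3

This is the axiom for density; its first-order frame correspondent is \forall x \forall y (Rxy \to \exists z (Rxz \wedge Rzy)).
F1: fails — Ruv but no z with Ruz and Rzv.
F2: fails — Rwu but no z with Rwz and Rzu.
F3: condition met.
F4: fails — Rcb but no z with Rcz and Rzb.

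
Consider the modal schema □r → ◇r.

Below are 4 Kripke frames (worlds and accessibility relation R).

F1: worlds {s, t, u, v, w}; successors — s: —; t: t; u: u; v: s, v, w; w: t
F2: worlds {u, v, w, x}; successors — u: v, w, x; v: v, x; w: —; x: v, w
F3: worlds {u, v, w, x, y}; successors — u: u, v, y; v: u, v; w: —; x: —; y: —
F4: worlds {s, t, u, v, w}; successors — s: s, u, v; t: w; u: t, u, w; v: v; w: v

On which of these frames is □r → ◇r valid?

F4

This is the axiom for seriality; its first-order frame correspondent is ∀x ∃y Rxy.
F1: fails — world s has no successor.
F2: fails — world w has no successor.
F3: fails — world w has no successor.
F4: condition met.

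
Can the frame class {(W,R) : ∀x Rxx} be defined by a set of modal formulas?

Yes: it is reflexivity, defined by the T schema □p → p.
Suppose □p→p is valid. At any x set V(p)={w : Rxw}. Then □p holds at x, so p holds at x, i.e. Rxx.

Yes, by □p → p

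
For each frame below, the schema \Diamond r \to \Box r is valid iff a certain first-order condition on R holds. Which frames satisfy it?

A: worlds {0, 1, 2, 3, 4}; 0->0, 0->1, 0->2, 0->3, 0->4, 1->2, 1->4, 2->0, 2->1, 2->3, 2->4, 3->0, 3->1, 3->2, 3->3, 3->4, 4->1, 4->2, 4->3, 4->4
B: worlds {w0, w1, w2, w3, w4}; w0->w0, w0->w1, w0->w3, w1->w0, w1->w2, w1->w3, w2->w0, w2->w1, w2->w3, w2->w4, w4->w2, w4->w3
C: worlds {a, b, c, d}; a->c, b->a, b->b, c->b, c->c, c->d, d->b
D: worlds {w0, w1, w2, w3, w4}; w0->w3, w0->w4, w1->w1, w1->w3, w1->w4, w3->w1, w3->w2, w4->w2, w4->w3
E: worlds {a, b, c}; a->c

E

The schema corresponds to partial functionality: \forall x \forall y \forall z (Rxy \wedge Rxz \to y = z).
A: fails — 0 sees both 0 and 1.
B: fails — w0 sees both w0 and w1.
C: fails — b sees both a and b.
D: fails — w0 sees both w3 and w4.
E: holds.
Valid on: E.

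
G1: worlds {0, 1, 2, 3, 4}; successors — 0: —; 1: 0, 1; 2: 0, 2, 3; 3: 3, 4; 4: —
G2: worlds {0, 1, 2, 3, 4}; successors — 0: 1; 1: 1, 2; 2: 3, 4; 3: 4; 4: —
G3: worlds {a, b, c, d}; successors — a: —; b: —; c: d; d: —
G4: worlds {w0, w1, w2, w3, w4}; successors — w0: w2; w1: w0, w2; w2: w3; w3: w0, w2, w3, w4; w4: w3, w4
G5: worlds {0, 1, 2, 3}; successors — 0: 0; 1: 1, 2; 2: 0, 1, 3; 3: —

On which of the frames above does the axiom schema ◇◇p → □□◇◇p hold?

G3

The schema corresponds to a generalized confluence (Geach) condition: ∀x ∀y ∀z ((xR²y ∧ xR²z) → ∃w (y = w ∧ zR²w)).
G1: fails — 1R²0, 1R²0 but no w with 0=w and 0R²w.
G2: fails — 0R²1, 0R²2 but no w with 1=w and 2R²w.
G3: holds.
G4: fails — w2R²w0, w2R²w0 but no w with w0=w and w0R²w.
G5: fails — 1R²0, 1R²3 but no w with 0=w and 3R²w.
Valid on: G3.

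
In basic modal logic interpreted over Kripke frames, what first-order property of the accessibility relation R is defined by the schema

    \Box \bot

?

□⊥ is valid iff no world has any successor (otherwise □⊥ fails at any world with one).

emptiness of R: \forall x \forall y \neg Rxy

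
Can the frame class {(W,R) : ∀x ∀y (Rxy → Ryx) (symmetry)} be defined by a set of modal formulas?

The condition is symmetry. A defining modal formula is q → □◇q.

Yes, by q → □◇q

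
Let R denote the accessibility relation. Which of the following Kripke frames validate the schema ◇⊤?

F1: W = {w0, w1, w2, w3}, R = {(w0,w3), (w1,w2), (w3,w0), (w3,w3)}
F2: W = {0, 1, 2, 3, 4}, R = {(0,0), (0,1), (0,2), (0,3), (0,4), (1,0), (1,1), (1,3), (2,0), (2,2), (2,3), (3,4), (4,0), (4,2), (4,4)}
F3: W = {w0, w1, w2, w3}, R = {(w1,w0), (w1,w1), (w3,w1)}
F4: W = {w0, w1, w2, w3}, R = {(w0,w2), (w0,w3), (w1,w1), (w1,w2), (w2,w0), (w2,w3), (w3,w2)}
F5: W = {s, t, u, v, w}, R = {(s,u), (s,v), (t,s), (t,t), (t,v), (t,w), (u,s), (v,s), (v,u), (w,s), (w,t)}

F2, F4, F5

This is the axiom for seriality; its first-order frame correspondent is ∀x ∃y Rxy.
F1: fails — world w2 has no successor.
F2: condition met.
F3: fails — world w0 has no successor.
F4: condition met.
F5: condition met.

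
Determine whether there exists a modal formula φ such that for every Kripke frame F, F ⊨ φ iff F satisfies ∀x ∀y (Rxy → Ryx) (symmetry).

Yes: it is symmetry, defined by the B schema p → □◇p.
Suppose p→□◇p is valid. Take Rxy and set V(p)={x}. Then p at x, so □◇p at x, so ◇p at y, so some z with Ryz has p; z=x, i.e. Ryx.

Yes — defined by p → □◇p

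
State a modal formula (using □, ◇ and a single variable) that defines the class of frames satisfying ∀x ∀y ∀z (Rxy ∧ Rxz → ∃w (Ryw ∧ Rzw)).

A defining formula is ◇□ψ → □◇ψ (the .2 axiom).
Suppose ◇□ψ→□◇ψ is valid. Take Rxy, Rxz and set V(ψ)={w : Ryw}. Then □ψ at y so ◇□ψ at x, so □◇ψ at x, so ◇ψ at z, giving w with Rzw and Ryw.

◇□ψ → □◇ψ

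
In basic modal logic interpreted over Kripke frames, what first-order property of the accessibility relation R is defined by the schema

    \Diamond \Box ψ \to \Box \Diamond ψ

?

This is the .2 axiom.
It corresponds to convergence: \forall x \forall y \forall z (Rxy \wedge Rxz \to \exists w (Ryw \wedge Rzw)).

Convergence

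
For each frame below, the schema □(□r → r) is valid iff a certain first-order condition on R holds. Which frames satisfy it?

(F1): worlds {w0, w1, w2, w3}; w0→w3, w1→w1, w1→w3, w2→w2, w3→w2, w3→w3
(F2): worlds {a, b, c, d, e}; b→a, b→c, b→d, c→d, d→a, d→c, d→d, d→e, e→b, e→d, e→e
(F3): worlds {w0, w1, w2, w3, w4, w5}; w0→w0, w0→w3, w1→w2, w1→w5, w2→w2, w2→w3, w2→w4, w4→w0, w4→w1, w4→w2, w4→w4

(F1)

This is the axiom for shift-reflexivity; its first-order frame correspondent is ∀x ∀y (Rxy → Ryy).
(F1): ✓.
(F2): fails — Rbc but not Rcc.
(F3): fails — Rw1w5 but not Rw5w5.
Valid on: (F1).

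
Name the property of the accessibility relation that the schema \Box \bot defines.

emptiness of R: \forall x \forall y \neg Rxy

This schema is the Ver axiom.
Its frame correspondent is emptiness of R — \forall x \forall y \neg Rxy.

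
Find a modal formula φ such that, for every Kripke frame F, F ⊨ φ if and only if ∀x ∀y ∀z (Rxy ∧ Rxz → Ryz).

The condition is the Euclidean property. The 5 schema ◇s → □◇s defines it.

◇s → □◇s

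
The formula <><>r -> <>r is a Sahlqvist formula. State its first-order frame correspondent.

transitivity: forall x forall y forall z (Rxy & Ryz -> Rxz)

This is a form of the 4 axiom.
Its frame correspondent is transitivity — forall x forall y forall z (Rxy & Ryz -> Rxz).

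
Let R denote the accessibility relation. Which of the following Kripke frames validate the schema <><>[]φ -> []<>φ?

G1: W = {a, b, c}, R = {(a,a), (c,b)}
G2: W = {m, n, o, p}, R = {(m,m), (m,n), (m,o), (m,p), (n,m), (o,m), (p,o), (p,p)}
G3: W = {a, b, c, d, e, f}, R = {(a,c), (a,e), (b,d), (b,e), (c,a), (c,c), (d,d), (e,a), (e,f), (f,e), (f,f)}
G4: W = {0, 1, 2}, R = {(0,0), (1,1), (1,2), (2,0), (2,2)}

The schema corresponds to a generalized confluence (Geach) condition: forall x forall y forall z ((x R^2 y & xRz) -> exists w (yRw & zRw)).
G1: condition met.
G2: fails — mR²n, mRp but no w with nRw and pRw.
G3: fails — aR²a, aRe but no w with aRw and eRw.
G4: fails — 1R²0, 1R1 but no w with 0Rw and 1Rw.

G1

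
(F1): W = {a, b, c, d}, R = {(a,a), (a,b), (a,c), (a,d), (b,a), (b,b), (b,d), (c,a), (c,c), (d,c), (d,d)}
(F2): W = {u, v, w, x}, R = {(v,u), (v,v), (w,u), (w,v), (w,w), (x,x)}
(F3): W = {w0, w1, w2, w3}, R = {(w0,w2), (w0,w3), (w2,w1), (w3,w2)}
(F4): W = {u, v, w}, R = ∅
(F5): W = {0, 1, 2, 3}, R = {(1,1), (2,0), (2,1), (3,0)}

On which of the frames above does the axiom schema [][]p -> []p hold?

This is the axiom for density; its first-order frame correspondent is forall x forall y (Rxy -> exists z (Rxz & Rzy)).
(F1): ✓.
(F2): ✓.
(F3): fails — Rw3w2 but no z with Rw3z and Rzw2.
(F4): ✓.
(F5): fails — R20 but no z with R2z and Rz0.

(F1), (F2), (F4)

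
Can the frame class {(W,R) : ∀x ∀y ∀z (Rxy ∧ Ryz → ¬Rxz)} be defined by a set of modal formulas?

Modal frame validity is preserved under surjective bounded morphisms.
The 7-cycle (worlds s,t,u,v,w,x,y with s→t→u→v→w→x→y→s) is intransitive. Mapping every world to a single reflexive point • is a surjective bounded morphism; the reflexive point is not intransitive (R••∧R•• but R••).
So no modal formula (or set of formulas) defines exactly the intransitive frames.

No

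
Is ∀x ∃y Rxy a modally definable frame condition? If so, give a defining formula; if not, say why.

The condition is seriality. A defining modal formula is □r → ◇r.
Suppose □r→◇r is valid. At any x set V(r)=W. Then □r at x, so ◇r at x, so x has a successor.

Yes, by □r → ◇r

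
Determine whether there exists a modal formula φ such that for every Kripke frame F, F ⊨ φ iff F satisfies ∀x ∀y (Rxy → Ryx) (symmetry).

The condition is symmetry. A defining modal formula is p → □◇p.
Suppose p→□◇p is valid. Take Rxy and set V(p)={x}. Then p at x, so □◇p at x, so ◇p at y, so some z with Ryz has p; z=x, i.e. Ryx.

Yes, by p → □◇p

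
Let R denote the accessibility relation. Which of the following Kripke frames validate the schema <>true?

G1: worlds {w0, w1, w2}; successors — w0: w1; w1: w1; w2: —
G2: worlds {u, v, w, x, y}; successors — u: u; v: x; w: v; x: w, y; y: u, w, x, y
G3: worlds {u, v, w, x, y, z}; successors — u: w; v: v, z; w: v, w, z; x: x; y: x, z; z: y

G2, G3

This is the axiom for seriality; its first-order frame correspondent is forall x exists y Rxy.
G1: fails — world w2 has no successor.
G2: ✓.
G3: ✓.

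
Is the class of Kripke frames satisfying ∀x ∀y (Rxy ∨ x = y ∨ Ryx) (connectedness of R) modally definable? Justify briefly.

Any modally definable frame class is closed under disjoint unions.
Take 2 disjoint single-world reflexive frames: each is trivially connected, but their disjoint union has 2 worlds with no edge between distinct components, so it is not connected.
So the class is not modally definable.

Not modally definable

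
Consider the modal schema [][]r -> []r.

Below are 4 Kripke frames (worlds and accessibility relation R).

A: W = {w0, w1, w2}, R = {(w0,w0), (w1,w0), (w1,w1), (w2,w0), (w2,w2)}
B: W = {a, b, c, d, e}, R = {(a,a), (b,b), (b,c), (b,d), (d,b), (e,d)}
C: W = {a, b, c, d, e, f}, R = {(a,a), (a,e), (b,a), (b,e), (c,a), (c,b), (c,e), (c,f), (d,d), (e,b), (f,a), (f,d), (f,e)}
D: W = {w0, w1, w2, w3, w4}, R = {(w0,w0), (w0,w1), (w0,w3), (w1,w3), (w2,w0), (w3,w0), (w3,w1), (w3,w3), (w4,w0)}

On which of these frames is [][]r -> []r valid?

A, D

This is the axiom for density; its first-order frame correspondent is forall x forall y (Rxy -> exists z (Rxz & Rzy)).
A: holds.
B: fails — Red but no z with Rez and Rzd.
C: fails — Reb but no z with Rez and Rzb.
D: holds.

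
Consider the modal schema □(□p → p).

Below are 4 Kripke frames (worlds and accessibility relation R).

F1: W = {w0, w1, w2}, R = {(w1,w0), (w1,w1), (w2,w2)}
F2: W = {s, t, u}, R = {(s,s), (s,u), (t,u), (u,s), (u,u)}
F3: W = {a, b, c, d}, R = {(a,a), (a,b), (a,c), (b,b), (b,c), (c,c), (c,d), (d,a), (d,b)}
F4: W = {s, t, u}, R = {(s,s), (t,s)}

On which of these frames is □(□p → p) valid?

F2, F4

This is the axiom for shift-reflexivity; its first-order frame correspondent is ∀x ∀y (Rxy → Ryy).
F1: fails — Rw1w0 but not Rw0w0.
F2: satisfies the condition.
F3: fails — Rcd but not Rdd.
F4: satisfies the condition.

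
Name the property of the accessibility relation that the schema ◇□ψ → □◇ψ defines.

Convergence

Suppose ◇□ψ→□◇ψ is valid. Take Rxy, Rxz and set V(ψ)={w : Ryw}. Then □ψ at y so ◇□ψ at x, so □◇ψ at x, so ◇ψ at z, giving w with Rzw and Ryw.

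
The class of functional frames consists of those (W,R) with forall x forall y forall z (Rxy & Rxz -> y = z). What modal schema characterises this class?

This is partial functionality; the standard corresponding axiom is CD: ◇p → □p.
Suppose ◇p→□p is valid. Take Rxy, Rxz and set V(p)={y}. Then ◇p at x, so □p at x, so p at z, i.e. z=y.

◇p → □p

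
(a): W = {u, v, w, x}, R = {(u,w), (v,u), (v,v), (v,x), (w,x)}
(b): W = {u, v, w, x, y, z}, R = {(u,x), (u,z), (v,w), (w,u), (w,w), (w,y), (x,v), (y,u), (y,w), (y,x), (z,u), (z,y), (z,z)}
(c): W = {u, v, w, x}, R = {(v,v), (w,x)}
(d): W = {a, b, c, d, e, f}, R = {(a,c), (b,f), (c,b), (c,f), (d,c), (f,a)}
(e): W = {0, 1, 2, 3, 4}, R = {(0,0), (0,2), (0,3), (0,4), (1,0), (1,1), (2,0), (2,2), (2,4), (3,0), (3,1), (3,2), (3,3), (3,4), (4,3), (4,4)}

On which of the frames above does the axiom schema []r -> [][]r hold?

This is the axiom for transitivity; its first-order frame correspondent is forall x forall y forall z (Rxy & Ryz -> Rxz).
(a): fails — Ruw and Rwx but not Rux.
(b): fails — Ruz and Rzy but not Ruy.
(c): condition met.
(d): fails — Rdc and Rcf but not Rdf.
(e): fails — R10 and R02 but not R12.

(c)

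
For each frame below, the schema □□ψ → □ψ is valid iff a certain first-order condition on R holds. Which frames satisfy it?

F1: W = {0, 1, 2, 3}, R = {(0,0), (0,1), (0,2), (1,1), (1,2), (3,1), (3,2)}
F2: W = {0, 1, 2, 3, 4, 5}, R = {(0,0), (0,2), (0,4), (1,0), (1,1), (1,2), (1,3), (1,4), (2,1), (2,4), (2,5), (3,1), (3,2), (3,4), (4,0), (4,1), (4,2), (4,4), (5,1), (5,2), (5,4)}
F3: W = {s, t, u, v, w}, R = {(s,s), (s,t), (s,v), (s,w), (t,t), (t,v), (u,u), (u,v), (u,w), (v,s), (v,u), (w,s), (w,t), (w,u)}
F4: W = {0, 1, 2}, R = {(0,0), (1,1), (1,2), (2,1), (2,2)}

F1, F3, F4

This is the axiom for density; its first-order frame correspondent is ∀x ∀y (Rxy → ∃z (Rxz ∧ Rzy)).
F1: condition met.
F2: fails — R25 but no z with R2z and Rz5.
F3: condition met.
F4: condition met.
Valid on: F1, F3, F4.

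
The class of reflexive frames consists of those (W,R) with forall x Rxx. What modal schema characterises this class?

□ψ → ψ

The condition is reflexivity. The T schema □ψ → ψ defines it.
Suppose □ψ→ψ is valid. At any x set V(ψ)={w : Rxw}. Then □ψ holds at x, so ψ holds at x, i.e. Rxx.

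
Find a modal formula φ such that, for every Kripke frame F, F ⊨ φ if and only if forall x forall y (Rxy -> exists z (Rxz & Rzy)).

□□ψ → □ψ

This is density; the standard corresponding axiom is C4: □□ψ → □ψ.
Suppose □□ψ→□ψ is valid. Take Rxy and set V(ψ)={w : xR²w}. Then □□ψ at x, so □ψ at x, so ψ at y, i.e. ∃z(Rxz∧Rzy).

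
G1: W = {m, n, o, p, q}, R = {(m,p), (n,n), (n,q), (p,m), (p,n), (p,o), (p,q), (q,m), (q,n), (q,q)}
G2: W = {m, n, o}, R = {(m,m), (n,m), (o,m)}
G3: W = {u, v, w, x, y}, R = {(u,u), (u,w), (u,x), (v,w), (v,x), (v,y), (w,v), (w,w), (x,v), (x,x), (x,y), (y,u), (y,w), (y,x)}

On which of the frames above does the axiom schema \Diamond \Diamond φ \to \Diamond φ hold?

Frame correspondent (Sahlqvist): \forall x \forall y \forall z (Rxy \wedge Ryz \to Rxz) — i.e. transitivity.
G1: fails — Rpm and Rmp but not Rpp.
G2: ✓.
G3: fails — Ryx and Rxy but not Ryy.

G2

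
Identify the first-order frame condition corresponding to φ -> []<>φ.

symmetry: forall x forall y (Rxy -> Ryx)

This schema is the B axiom.
It corresponds to symmetry: forall x forall y (Rxy -> Ryx).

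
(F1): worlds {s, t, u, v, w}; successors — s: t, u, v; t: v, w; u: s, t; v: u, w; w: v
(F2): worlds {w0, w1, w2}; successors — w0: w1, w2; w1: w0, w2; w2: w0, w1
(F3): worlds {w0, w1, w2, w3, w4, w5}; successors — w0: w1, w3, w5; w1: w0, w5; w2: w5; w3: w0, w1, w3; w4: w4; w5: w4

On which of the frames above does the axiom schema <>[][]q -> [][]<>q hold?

(F2)

The schema corresponds to a generalized confluence (Geach) condition: forall x forall y forall z ((xRy & x R^2 z) -> exists w (y R^2 w & zRw)).
(F1): fails — sRt, sR²u but no w* with tR²w* and uRw*.
(F2): condition met.
(F3): fails — w0Rw3, w0R²w4 but no w with w3R²w and w4Rw.
Valid on: (F2).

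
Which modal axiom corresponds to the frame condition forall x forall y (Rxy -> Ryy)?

This is shift-reflexivity; the standard corresponding axiom is T□: □(□q → q).
Suppose □(□q→q) is valid. Take Rxy and set V(q)={w : Ryw}. Then at y, □q holds; since □(□q→q) at x, □q→q at y, so q at y, i.e. Ryy.

□(□q → q)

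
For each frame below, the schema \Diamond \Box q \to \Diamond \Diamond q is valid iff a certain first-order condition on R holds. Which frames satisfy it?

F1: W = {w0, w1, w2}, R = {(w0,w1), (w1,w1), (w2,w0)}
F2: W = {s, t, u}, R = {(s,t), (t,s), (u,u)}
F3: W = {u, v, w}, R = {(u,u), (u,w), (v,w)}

The schema corresponds to a generalized confluence (Geach) condition: \forall x \forall y (xRy \to \exists w (yRw \wedge x R^2 w)).
F1: satisfies the condition.
F2: satisfies the condition.
F3: fails — uRw but no t with wRt and uR²t.
Valid on: F1, F2.

F1, F2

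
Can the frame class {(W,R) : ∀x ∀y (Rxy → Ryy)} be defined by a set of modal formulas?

Yes — defined by □(□p → p)

The condition is shift-reflexivity. A defining modal formula is □(□p → p).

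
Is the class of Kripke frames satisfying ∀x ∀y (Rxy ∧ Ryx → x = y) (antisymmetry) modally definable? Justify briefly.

Any modally definable frame class is closed under surjective bounded morphisms.
The 6-cycle (worlds s,t,u,v,w,x with s→t→u→v→w→x→s) is antisymmetric. Sending even-indexed worlds to s and odd-indexed worlds to t is a surjective bounded morphism onto the two-world frame with s↔t, which is not antisymmetric.
So the class is not modally definable.

No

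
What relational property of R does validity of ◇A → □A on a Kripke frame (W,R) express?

partial functionality: ∀x ∀y ∀z (Rxy ∧ Rxz → y = z)

Suppose ◇A→□A is valid. Take Rxy, Rxz and set V(A)={y}. Then ◇A at x, so □A at x, so A at z, i.e. z=y.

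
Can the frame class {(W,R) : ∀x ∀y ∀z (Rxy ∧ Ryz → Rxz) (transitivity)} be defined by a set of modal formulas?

The condition is transitivity. A defining modal formula is □q → □□q.
Suppose □q→□□q is valid. Take Rxy, Ryz and set V(q)={w : Rxw}. Then □q at x, so □□q at x, so □q at y, so q at z, i.e. Rxz.

Definable; □q → □□q defines it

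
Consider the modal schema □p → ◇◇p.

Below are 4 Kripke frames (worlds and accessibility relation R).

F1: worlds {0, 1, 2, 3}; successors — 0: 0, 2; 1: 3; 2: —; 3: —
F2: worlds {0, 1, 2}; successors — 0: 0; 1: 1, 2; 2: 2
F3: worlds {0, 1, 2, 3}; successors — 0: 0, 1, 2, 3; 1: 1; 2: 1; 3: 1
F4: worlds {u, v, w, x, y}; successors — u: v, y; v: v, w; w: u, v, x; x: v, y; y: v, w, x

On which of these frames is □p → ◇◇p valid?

F2, F3, F4

This is the axiom for a generalized confluence (Geach) condition; its first-order frame correspondent is ∀x ∃w (xRw ∧ xR²w).
F1: fails — at 1 but no w with 1Rw and 1R²w.
F2: ✓.
F3: ✓.
F4: ✓.
Valid on: F2, F3, F4.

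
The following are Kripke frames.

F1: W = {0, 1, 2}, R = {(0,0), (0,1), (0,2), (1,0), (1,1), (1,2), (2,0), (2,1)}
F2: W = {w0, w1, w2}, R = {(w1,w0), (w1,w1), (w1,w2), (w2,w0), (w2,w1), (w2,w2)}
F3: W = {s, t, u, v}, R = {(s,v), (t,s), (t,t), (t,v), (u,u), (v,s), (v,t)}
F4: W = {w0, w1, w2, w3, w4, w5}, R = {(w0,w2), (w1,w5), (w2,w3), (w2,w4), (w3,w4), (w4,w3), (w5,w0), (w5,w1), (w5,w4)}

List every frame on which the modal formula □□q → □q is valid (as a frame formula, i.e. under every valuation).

Frame correspondent (Sahlqvist): ∀x ∀y (Rxy → ∃z (Rxz ∧ Rzy)) — i.e. density.
F1: holds.
F2: holds.
F3: fails — Rsv but no z with Rsz and Rzv.
F4: fails — Rw1w5 but no z with Rw1z and Rzw5.

F1, F2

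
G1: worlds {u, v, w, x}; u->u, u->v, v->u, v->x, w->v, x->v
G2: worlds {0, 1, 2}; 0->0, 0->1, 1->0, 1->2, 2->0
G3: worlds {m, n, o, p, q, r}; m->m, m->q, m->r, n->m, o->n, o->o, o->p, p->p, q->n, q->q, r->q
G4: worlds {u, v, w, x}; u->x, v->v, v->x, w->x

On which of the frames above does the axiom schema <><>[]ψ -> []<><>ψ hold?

Frame correspondent (Sahlqvist): forall x forall y forall z ((x R^2 y & xRz) -> exists w (yRw & z R^2 w)) — i.e. a generalized confluence (Geach) condition.
G1: satisfies the condition.
G2: satisfies the condition.
G3: fails — mR²n, mRr but no w with nRw and rR²w.
G4: fails — vR²v, vRx but no t with vRt and xR²t.
Valid on: G1, G2.

G1, G2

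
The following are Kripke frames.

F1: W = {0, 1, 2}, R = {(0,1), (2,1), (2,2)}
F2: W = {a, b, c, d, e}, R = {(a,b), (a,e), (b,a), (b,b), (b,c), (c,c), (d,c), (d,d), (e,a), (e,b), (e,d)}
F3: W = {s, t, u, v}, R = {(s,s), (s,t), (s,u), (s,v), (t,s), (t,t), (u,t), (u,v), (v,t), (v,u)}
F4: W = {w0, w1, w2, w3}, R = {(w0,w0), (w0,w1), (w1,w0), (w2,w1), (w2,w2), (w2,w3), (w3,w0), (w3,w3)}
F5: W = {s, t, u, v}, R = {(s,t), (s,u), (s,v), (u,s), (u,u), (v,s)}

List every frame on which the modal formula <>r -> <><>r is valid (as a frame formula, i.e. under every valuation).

This is the axiom for a generalized confluence (Geach) condition; its first-order frame correspondent is forall x forall y (xRy -> exists w (y = w & x R^2 w)).
F1: fails — 0R1 but no w with 1=w and 0R²w.
F2: fails — aRe but no w with e=w and aR²w.
F3: fails — uRv but no w with v=w and uR²w.
F4: holds.
F5: fails — sRt but no w with t=w and sR²w.
Valid on: F4.

F4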